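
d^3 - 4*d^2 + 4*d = d*(d - 2)^2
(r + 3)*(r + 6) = r^2 + 9*r + 18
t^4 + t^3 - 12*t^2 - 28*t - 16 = (t - 4)*(t + 1)*(t + 2)^2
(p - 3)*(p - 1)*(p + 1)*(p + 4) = p^4 + p^3 - 13*p^2 - p + 12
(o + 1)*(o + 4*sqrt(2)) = o^2 + o + 4*sqrt(2)*o + 4*sqrt(2)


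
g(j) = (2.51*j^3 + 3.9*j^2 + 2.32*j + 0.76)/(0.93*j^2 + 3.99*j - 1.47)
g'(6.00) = 2.35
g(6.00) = 12.46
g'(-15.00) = 2.34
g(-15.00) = -51.56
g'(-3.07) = -12.92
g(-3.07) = 8.52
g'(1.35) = 1.19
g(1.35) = 3.06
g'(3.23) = 2.03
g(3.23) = 6.32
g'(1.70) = 1.50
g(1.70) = 3.54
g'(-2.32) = -4.48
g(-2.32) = 2.62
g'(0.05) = -4.40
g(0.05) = -0.70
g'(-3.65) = -36.76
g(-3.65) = 21.35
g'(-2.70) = -7.53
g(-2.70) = 4.85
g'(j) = (-1.86*j - 3.99)*(2.51*j^3 + 3.9*j^2 + 2.32*j + 0.76)/(0.93*j^2 + 3.99*j - 1.47)^2 + (7.53*j^2 + 7.8*j + 2.32)/(0.93*j^2 + 3.99*j - 1.47) = (2.3343*j^4 + 20.0298*j^3 + 2.3343*j^2 - 12.8796*j - 6.4428)/(0.8649*j^4 + 7.4214*j^3 + 13.1859*j^2 - 11.7306*j + 2.1609)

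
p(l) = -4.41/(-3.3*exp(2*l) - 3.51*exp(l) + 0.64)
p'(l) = -4.41*(6.6*exp(2*l) + 3.51*exp(l))/(-3.3*exp(2*l) - 3.51*exp(l) + 0.64)^2 = (-29.106*exp(l) - 15.4791)*exp(l)/(3.3*exp(2*l) + 3.51*exp(l) - 0.64)^2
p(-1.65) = 28.30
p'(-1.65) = -166.67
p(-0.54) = 1.75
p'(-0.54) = -2.96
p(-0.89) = 3.25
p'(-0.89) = -6.11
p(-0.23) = 1.04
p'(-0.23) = -1.71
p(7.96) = 0.00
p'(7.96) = -0.00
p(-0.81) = 2.80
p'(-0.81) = -5.10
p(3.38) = 0.00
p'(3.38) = -0.00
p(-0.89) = 3.25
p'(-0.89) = -6.11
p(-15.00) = -6.89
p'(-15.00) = 0.00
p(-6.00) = -6.99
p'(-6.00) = -0.10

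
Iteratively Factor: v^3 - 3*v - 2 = (v + 1)*(v^2 - v - 2) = (v - 2)*(v + 1)*(v + 1)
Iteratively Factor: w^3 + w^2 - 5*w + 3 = (w - 1)*(w^2 + 2*w - 3) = (w - 1)*(w + 3)*(w - 1)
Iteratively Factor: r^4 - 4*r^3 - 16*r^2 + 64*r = (r - 4)*(r^3 - 16*r) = r*(r - 4)*(r^2 - 16) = r*(r - 4)*(r + 4)*(r - 4)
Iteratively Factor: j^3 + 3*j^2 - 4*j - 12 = (j + 2)*(j^2 + j - 6) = (j - 2)*(j + 2)*(j + 3)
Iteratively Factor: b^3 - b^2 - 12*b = (b)*(b^2 - b - 12) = b*(b - 4)*(b + 3)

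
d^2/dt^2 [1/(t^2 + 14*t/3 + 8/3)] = 6*(-9*t^2 - 42*t + 4*(3*t + 7)^2 - 24)/(3*t^2 + 14*t + 8)^3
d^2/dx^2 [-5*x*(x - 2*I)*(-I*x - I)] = 30*I*x + 20 + 10*I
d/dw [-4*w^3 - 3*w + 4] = -12*w^2 - 3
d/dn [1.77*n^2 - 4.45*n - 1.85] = 3.54*n - 4.45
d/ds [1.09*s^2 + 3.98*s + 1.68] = 2.18*s + 3.98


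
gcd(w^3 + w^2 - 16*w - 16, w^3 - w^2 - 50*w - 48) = w + 1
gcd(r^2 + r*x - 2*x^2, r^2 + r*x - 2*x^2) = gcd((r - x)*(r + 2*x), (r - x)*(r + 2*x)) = -r^2 - r*x + 2*x^2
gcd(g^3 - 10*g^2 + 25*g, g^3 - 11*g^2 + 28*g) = g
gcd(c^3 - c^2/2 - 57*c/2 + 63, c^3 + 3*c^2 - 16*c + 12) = c + 6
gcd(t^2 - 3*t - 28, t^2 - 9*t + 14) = t - 7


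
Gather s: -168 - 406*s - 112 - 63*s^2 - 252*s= -63*s^2 - 658*s - 280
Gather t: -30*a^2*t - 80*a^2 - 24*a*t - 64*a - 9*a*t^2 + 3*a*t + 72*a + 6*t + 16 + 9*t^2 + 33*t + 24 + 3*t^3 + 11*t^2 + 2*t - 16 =-80*a^2 + 8*a + 3*t^3 + t^2*(20 - 9*a) + t*(-30*a^2 - 21*a + 41) + 24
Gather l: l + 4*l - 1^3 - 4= 5*l - 5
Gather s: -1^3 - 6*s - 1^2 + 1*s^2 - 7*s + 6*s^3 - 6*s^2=6*s^3 - 5*s^2 - 13*s - 2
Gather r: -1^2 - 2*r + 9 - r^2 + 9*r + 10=-r^2 + 7*r + 18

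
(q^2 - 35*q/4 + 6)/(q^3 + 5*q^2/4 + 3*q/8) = 2*(4*q^2 - 35*q + 24)/(q*(8*q^2 + 10*q + 3))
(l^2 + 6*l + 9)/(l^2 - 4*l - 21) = (l + 3)/(l - 7)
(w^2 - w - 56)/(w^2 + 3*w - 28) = (w - 8)/(w - 4)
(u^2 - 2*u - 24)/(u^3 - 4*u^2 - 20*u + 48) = 1/(u - 2)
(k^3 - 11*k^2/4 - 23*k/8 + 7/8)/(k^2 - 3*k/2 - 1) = (-8*k^3 + 22*k^2 + 23*k - 7)/(4*(-2*k^2 + 3*k + 2))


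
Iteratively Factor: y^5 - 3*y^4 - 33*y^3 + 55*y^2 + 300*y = (y + 4)*(y^4 - 7*y^3 - 5*y^2 + 75*y) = (y - 5)*(y + 4)*(y^3 - 2*y^2 - 15*y) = y*(y - 5)*(y + 4)*(y^2 - 2*y - 15) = y*(y - 5)*(y + 3)*(y + 4)*(y - 5)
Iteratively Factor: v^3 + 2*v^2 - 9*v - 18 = (v - 3)*(v^2 + 5*v + 6) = (v - 3)*(v + 2)*(v + 3)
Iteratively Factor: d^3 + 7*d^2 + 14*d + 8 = (d + 4)*(d^2 + 3*d + 2) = (d + 2)*(d + 4)*(d + 1)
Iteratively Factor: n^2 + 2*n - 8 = (n + 4)*(n - 2)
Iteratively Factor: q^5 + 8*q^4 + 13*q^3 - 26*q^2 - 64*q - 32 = (q + 1)*(q^4 + 7*q^3 + 6*q^2 - 32*q - 32) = (q + 1)*(q + 4)*(q^3 + 3*q^2 - 6*q - 8) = (q - 2)*(q + 1)*(q + 4)*(q^2 + 5*q + 4) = (q - 2)*(q + 1)*(q + 4)^2*(q + 1)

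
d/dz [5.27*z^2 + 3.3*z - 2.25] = 10.54*z + 3.3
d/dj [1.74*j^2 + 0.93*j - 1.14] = 3.48*j + 0.93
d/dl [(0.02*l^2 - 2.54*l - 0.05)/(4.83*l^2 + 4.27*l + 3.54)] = (12.3536*l^2 + 0.624600000000001*l - 8.7781)/(23.3289*l^4 + 41.2482*l^3 + 52.4293*l^2 + 30.2316*l + 12.5316)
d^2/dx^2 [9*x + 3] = 0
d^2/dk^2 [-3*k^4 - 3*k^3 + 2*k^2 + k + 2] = -36*k^2 - 18*k + 4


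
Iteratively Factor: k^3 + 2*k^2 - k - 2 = (k - 1)*(k^2 + 3*k + 2) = (k - 1)*(k + 2)*(k + 1)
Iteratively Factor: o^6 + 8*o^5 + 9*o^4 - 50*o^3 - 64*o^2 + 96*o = (o - 2)*(o^5 + 10*o^4 + 29*o^3 + 8*o^2 - 48*o) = (o - 2)*(o + 4)*(o^4 + 6*o^3 + 5*o^2 - 12*o) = (o - 2)*(o + 4)^2*(o^3 + 2*o^2 - 3*o) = (o - 2)*(o - 1)*(o + 4)^2*(o^2 + 3*o) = (o - 2)*(o - 1)*(o + 3)*(o + 4)^2*(o)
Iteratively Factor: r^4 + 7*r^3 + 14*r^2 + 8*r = (r + 1)*(r^3 + 6*r^2 + 8*r) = r*(r + 1)*(r^2 + 6*r + 8) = r*(r + 1)*(r + 2)*(r + 4)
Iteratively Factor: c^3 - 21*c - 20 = (c - 5)*(c^2 + 5*c + 4) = (c - 5)*(c + 1)*(c + 4)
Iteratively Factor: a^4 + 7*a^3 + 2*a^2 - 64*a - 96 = (a + 2)*(a^3 + 5*a^2 - 8*a - 48) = (a + 2)*(a + 4)*(a^2 + a - 12) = (a + 2)*(a + 4)^2*(a - 3)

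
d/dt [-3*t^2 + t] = 1 - 6*t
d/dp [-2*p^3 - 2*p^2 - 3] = 2*p*(-3*p - 2)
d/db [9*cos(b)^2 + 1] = -9*sin(2*b)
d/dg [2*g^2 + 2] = 4*g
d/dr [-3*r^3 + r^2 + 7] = r*(2 - 9*r)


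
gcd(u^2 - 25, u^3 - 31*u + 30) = u - 5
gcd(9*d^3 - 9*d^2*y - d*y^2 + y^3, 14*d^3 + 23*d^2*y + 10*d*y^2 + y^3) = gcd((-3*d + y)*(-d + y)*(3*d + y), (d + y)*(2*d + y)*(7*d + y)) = 1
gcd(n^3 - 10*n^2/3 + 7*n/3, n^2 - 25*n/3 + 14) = n - 7/3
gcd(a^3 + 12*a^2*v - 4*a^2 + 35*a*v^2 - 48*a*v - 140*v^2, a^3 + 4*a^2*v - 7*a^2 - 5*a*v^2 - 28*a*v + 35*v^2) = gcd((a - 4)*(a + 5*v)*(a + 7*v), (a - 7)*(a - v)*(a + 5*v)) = a + 5*v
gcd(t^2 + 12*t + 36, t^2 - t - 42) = t + 6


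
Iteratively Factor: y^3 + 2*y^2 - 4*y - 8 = (y + 2)*(y^2 - 4) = (y + 2)^2*(y - 2)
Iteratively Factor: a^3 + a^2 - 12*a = (a)*(a^2 + a - 12) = a*(a - 3)*(a + 4)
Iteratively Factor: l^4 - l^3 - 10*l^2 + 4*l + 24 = (l - 3)*(l^3 + 2*l^2 - 4*l - 8) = (l - 3)*(l + 2)*(l^2 - 4) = (l - 3)*(l - 2)*(l + 2)*(l + 2)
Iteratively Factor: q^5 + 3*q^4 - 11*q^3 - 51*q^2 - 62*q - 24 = (q + 1)*(q^4 + 2*q^3 - 13*q^2 - 38*q - 24) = (q - 4)*(q + 1)*(q^3 + 6*q^2 + 11*q + 6) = (q - 4)*(q + 1)*(q + 3)*(q^2 + 3*q + 2) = (q - 4)*(q + 1)^2*(q + 3)*(q + 2)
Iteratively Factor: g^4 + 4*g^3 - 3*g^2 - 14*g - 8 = (g + 4)*(g^3 - 3*g - 2) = (g - 2)*(g + 4)*(g^2 + 2*g + 1) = (g - 2)*(g + 1)*(g + 4)*(g + 1)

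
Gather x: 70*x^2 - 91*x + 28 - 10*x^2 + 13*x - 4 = 60*x^2 - 78*x + 24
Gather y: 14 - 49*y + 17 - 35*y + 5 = 36 - 84*y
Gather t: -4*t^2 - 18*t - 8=-4*t^2 - 18*t - 8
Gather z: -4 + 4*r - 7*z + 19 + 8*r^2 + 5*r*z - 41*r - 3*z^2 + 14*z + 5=8*r^2 - 37*r - 3*z^2 + z*(5*r + 7) + 20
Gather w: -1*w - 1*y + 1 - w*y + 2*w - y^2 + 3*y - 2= w*(1 - y) - y^2 + 2*y - 1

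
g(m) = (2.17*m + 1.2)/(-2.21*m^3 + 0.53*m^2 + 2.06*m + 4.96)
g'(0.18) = 0.29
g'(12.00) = 0.00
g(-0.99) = -0.17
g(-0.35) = 0.10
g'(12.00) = 0.00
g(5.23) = -0.04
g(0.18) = 0.30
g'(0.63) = 0.36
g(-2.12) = -0.14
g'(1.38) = 4.95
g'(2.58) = 0.37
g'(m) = (2.17*m + 1.2)*(6.63*m^2 - 1.06*m - 2.06)/(-2.21*m^3 + 0.53*m^2 + 2.06*m + 4.96)^2 + 2.17/(-2.21*m^3 + 0.53*m^2 + 2.06*m + 4.96) = (9.5914*m^3 + 6.8059*m^2 - 1.272*m + 8.2912)/(4.8841*m^6 - 2.3426*m^5 - 8.8243*m^4 - 19.7396*m^3 + 9.5012*m^2 + 20.4352*m + 24.6016)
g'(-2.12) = -0.09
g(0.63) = 0.43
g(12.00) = -0.01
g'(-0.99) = 0.22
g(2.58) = -0.28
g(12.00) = -0.01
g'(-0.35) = 0.47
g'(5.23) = 0.02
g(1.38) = 1.40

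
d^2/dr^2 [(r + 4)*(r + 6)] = 2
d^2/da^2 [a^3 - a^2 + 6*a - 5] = 6*a - 2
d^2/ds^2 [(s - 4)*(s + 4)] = 2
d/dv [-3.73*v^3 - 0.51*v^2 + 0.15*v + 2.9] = -11.19*v^2 - 1.02*v + 0.15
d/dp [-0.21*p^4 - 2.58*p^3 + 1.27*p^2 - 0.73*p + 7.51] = -0.84*p^3 - 7.74*p^2 + 2.54*p - 0.73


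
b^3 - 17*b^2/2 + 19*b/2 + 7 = (b - 7)*(b - 2)*(b + 1/2)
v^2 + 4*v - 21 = (v - 3)*(v + 7)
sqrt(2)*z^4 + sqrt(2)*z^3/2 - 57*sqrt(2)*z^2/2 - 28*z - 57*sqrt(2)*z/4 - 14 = (z + 1/2)*(z - 4*sqrt(2))*(z + 7*sqrt(2)/2)*(sqrt(2)*z + 1)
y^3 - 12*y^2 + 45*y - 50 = (y - 5)^2*(y - 2)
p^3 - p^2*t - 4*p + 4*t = (p - 2)*(p + 2)*(p - t)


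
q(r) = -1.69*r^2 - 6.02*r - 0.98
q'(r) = -3.38*r - 6.02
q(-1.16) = 3.73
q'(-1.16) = -2.10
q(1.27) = -11.35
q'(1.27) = -10.31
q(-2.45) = 3.62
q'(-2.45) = 2.26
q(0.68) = -5.86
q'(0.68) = -8.32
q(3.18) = -37.21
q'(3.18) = -16.77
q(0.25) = -2.59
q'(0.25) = -6.86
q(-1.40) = 4.14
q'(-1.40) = -1.29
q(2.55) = -27.32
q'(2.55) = -14.64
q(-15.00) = -290.93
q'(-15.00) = 44.68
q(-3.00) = 1.87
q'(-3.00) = 4.12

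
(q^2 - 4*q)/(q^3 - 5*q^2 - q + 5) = q*(q - 4)/(q^3 - 5*q^2 - q + 5)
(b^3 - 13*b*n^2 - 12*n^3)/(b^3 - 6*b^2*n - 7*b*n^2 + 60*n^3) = (b + n)/(b - 5*n)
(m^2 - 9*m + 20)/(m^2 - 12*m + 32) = (m - 5)/(m - 8)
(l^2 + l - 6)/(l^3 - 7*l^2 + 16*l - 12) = (l + 3)/(l^2 - 5*l + 6)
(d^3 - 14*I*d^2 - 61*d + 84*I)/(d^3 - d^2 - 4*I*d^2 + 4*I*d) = (d^2 - 10*I*d - 21)/(d*(d - 1))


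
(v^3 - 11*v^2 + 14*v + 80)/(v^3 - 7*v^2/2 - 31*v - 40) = 2*(v - 5)/(2*v + 5)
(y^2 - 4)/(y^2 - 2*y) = (y + 2)/y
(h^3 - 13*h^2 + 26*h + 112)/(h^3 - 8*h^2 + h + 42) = (h - 8)/(h - 3)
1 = 1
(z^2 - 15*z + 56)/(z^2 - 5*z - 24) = (z - 7)/(z + 3)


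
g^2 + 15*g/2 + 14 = (g + 7/2)*(g + 4)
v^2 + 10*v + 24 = (v + 4)*(v + 6)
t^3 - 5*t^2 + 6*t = t*(t - 3)*(t - 2)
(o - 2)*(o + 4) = o^2 + 2*o - 8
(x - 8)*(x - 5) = x^2 - 13*x + 40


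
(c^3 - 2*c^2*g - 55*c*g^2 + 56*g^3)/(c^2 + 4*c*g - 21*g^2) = (c^2 - 9*c*g + 8*g^2)/(c - 3*g)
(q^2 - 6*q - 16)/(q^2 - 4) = (q - 8)/(q - 2)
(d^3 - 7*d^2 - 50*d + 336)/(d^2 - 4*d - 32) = (d^2 + d - 42)/(d + 4)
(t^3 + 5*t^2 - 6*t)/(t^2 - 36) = t*(t - 1)/(t - 6)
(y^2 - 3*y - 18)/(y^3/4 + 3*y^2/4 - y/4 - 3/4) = 4*(y - 6)/(y^2 - 1)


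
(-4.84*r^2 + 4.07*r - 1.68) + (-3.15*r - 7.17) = -4.84*r^2 + 0.92*r - 8.85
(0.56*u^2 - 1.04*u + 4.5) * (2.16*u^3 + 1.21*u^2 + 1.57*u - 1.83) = 1.2096*u^5 - 1.5688*u^4 + 9.3408*u^3 + 2.7874*u^2 + 8.9682*u - 8.235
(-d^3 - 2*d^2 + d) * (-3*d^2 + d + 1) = 3*d^5 + 5*d^4 - 6*d^3 - d^2 + d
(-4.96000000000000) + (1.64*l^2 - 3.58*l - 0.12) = 1.64*l^2 - 3.58*l - 5.08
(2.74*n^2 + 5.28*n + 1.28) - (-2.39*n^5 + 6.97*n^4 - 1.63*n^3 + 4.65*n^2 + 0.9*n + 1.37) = 2.39*n^5 - 6.97*n^4 + 1.63*n^3 - 1.91*n^2 + 4.38*n - 0.0900000000000001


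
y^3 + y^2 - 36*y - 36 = (y - 6)*(y + 1)*(y + 6)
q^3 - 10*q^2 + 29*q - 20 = (q - 5)*(q - 4)*(q - 1)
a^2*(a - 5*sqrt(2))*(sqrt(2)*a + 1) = sqrt(2)*a^4 - 9*a^3 - 5*sqrt(2)*a^2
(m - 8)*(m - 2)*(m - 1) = m^3 - 11*m^2 + 26*m - 16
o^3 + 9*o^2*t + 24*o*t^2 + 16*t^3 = (o + t)*(o + 4*t)^2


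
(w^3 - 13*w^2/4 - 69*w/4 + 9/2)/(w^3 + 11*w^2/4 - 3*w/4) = (w - 6)/w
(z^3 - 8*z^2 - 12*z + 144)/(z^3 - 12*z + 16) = (z^2 - 12*z + 36)/(z^2 - 4*z + 4)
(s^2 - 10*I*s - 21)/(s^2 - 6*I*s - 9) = (s - 7*I)/(s - 3*I)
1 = 1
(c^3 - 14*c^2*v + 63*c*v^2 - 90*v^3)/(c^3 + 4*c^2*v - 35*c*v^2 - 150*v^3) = (c^2 - 8*c*v + 15*v^2)/(c^2 + 10*c*v + 25*v^2)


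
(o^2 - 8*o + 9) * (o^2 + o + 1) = o^4 - 7*o^3 + 2*o^2 + o + 9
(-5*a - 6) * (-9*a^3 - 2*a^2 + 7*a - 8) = 45*a^4 + 64*a^3 - 23*a^2 - 2*a + 48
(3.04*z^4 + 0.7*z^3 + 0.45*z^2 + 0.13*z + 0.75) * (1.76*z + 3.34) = 5.3504*z^5 + 11.3856*z^4 + 3.13*z^3 + 1.7318*z^2 + 1.7542*z + 2.505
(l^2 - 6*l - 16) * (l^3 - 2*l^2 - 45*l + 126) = l^5 - 8*l^4 - 49*l^3 + 428*l^2 - 36*l - 2016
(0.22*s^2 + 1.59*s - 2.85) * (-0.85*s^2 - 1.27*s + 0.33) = -0.187*s^4 - 1.6309*s^3 + 0.4758*s^2 + 4.1442*s - 0.9405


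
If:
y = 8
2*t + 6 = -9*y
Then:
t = -39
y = 8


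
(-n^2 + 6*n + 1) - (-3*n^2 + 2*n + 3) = 2*n^2 + 4*n - 2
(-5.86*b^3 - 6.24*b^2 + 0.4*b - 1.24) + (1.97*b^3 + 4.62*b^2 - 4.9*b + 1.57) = -3.89*b^3 - 1.62*b^2 - 4.5*b + 0.33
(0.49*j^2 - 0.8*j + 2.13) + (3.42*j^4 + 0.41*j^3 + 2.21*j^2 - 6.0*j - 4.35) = 3.42*j^4 + 0.41*j^3 + 2.7*j^2 - 6.8*j - 2.22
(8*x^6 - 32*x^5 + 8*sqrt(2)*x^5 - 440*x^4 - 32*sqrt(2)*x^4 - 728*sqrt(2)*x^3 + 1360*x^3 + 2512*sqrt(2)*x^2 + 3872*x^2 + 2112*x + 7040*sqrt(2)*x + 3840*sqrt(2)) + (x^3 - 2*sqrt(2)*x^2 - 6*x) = 8*x^6 - 32*x^5 + 8*sqrt(2)*x^5 - 440*x^4 - 32*sqrt(2)*x^4 - 728*sqrt(2)*x^3 + 1361*x^3 + 2510*sqrt(2)*x^2 + 3872*x^2 + 2106*x + 7040*sqrt(2)*x + 3840*sqrt(2)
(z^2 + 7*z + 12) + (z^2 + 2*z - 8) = 2*z^2 + 9*z + 4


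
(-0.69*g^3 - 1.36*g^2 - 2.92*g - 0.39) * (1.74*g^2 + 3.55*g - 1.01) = -1.2006*g^5 - 4.8159*g^4 - 9.2119*g^3 - 9.671*g^2 + 1.5647*g + 0.3939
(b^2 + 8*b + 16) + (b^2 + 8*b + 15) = 2*b^2 + 16*b + 31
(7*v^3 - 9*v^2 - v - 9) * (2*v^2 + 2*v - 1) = 14*v^5 - 4*v^4 - 27*v^3 - 11*v^2 - 17*v + 9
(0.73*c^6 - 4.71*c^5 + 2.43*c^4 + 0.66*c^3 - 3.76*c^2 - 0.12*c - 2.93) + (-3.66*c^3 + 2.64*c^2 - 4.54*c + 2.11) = 0.73*c^6 - 4.71*c^5 + 2.43*c^4 - 3.0*c^3 - 1.12*c^2 - 4.66*c - 0.82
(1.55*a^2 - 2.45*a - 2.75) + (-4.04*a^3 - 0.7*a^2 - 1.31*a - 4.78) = -4.04*a^3 + 0.85*a^2 - 3.76*a - 7.53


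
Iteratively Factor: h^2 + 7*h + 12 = (h + 4)*(h + 3)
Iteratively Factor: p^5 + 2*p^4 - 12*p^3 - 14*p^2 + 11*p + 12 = (p + 4)*(p^4 - 2*p^3 - 4*p^2 + 2*p + 3) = (p - 1)*(p + 4)*(p^3 - p^2 - 5*p - 3) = (p - 1)*(p + 1)*(p + 4)*(p^2 - 2*p - 3) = (p - 3)*(p - 1)*(p + 1)*(p + 4)*(p + 1)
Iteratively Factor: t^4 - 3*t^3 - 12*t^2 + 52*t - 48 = (t - 2)*(t^3 - t^2 - 14*t + 24) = (t - 2)^2*(t^2 + t - 12) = (t - 3)*(t - 2)^2*(t + 4)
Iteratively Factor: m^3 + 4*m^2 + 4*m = (m + 2)*(m^2 + 2*m) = (m + 2)^2*(m)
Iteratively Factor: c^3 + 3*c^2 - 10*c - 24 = (c + 4)*(c^2 - c - 6) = (c - 3)*(c + 4)*(c + 2)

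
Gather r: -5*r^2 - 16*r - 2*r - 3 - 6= -5*r^2 - 18*r - 9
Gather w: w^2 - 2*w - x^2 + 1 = w^2 - 2*w - x^2 + 1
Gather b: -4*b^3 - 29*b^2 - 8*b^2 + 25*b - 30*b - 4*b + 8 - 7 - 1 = -4*b^3 - 37*b^2 - 9*b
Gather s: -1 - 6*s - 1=-6*s - 2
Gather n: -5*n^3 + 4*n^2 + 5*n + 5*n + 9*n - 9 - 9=-5*n^3 + 4*n^2 + 19*n - 18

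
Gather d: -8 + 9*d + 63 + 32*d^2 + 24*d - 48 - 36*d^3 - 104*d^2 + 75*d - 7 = -36*d^3 - 72*d^2 + 108*d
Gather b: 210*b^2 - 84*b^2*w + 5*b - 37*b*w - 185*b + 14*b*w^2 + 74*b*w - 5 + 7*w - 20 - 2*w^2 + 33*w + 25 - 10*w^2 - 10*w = b^2*(210 - 84*w) + b*(14*w^2 + 37*w - 180) - 12*w^2 + 30*w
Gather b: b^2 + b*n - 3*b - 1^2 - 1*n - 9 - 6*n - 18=b^2 + b*(n - 3) - 7*n - 28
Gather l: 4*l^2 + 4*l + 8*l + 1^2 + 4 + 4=4*l^2 + 12*l + 9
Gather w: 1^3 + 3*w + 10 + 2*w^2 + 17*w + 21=2*w^2 + 20*w + 32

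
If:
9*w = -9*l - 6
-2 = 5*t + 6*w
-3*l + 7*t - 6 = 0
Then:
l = 16/27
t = 10/9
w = -34/27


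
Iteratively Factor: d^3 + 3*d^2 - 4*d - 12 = (d + 2)*(d^2 + d - 6) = (d + 2)*(d + 3)*(d - 2)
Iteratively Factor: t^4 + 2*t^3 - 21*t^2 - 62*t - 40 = (t + 2)*(t^3 - 21*t - 20) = (t - 5)*(t + 2)*(t^2 + 5*t + 4) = (t - 5)*(t + 2)*(t + 4)*(t + 1)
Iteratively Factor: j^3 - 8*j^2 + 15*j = (j - 5)*(j^2 - 3*j) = j*(j - 5)*(j - 3)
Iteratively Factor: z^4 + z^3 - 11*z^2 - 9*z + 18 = (z - 1)*(z^3 + 2*z^2 - 9*z - 18) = (z - 1)*(z + 2)*(z^2 - 9) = (z - 1)*(z + 2)*(z + 3)*(z - 3)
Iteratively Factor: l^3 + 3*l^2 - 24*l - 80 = (l + 4)*(l^2 - l - 20) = (l - 5)*(l + 4)*(l + 4)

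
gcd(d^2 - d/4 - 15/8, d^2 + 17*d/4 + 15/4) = d + 5/4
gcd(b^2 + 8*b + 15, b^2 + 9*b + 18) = b + 3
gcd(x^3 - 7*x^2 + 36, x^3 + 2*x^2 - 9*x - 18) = x^2 - x - 6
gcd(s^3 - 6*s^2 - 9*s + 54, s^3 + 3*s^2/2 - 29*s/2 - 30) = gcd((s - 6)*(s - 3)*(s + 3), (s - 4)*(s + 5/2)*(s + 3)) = s + 3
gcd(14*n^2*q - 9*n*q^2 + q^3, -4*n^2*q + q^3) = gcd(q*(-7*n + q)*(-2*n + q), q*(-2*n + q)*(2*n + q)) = -2*n*q + q^2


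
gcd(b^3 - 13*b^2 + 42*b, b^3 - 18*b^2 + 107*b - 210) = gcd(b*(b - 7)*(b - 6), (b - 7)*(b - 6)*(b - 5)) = b^2 - 13*b + 42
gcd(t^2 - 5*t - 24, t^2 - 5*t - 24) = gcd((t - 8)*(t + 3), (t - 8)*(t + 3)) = t^2 - 5*t - 24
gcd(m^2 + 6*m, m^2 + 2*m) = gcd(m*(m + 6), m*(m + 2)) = m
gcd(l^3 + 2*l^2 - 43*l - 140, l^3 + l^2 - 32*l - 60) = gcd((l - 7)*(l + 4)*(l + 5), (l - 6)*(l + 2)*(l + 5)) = l + 5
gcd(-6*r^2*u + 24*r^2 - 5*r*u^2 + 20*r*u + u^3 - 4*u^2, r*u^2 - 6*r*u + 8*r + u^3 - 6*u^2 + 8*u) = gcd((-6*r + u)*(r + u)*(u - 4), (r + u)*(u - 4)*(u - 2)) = r*u - 4*r + u^2 - 4*u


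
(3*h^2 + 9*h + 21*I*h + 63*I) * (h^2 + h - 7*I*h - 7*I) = 3*h^4 + 12*h^3 + 156*h^2 + 588*h + 441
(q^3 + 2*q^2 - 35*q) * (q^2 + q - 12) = q^5 + 3*q^4 - 45*q^3 - 59*q^2 + 420*q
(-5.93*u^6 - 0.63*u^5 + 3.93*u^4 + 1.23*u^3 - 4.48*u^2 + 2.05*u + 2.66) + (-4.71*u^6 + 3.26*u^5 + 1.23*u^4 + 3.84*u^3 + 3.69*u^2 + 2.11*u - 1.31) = -10.64*u^6 + 2.63*u^5 + 5.16*u^4 + 5.07*u^3 - 0.79*u^2 + 4.16*u + 1.35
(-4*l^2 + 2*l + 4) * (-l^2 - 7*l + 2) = 4*l^4 + 26*l^3 - 26*l^2 - 24*l + 8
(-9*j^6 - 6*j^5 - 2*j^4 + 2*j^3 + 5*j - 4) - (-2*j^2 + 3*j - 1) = -9*j^6 - 6*j^5 - 2*j^4 + 2*j^3 + 2*j^2 + 2*j - 3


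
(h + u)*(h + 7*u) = h^2 + 8*h*u + 7*u^2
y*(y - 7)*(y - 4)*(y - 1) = y^4 - 12*y^3 + 39*y^2 - 28*y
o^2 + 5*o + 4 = (o + 1)*(o + 4)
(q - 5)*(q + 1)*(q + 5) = q^3 + q^2 - 25*q - 25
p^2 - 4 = (p - 2)*(p + 2)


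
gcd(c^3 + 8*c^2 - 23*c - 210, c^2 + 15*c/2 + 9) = c + 6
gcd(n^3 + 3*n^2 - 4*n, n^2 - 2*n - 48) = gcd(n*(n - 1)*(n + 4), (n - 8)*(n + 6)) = 1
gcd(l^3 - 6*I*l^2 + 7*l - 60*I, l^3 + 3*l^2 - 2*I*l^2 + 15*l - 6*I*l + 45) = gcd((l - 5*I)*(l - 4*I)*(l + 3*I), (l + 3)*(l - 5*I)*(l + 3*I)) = l^2 - 2*I*l + 15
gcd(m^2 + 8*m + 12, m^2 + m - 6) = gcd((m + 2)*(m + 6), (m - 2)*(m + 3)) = 1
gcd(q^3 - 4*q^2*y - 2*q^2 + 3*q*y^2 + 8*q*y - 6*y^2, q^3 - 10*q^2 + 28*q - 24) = q - 2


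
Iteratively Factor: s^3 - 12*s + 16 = (s - 2)*(s^2 + 2*s - 8) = (s - 2)^2*(s + 4)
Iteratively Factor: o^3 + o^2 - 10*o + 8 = (o + 4)*(o^2 - 3*o + 2) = (o - 2)*(o + 4)*(o - 1)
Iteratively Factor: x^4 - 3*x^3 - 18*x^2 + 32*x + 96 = (x + 2)*(x^3 - 5*x^2 - 8*x + 48) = (x - 4)*(x + 2)*(x^2 - x - 12) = (x - 4)^2*(x + 2)*(x + 3)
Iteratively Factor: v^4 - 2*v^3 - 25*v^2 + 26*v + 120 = (v + 4)*(v^3 - 6*v^2 - v + 30) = (v - 5)*(v + 4)*(v^2 - v - 6) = (v - 5)*(v - 3)*(v + 4)*(v + 2)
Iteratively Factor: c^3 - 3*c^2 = (c - 3)*(c^2) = c*(c - 3)*(c)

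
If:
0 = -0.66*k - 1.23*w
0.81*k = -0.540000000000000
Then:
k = -0.67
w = 0.36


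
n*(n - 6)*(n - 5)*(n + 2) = n^4 - 9*n^3 + 8*n^2 + 60*n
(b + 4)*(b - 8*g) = b^2 - 8*b*g + 4*b - 32*g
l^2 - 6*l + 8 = (l - 4)*(l - 2)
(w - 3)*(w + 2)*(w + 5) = w^3 + 4*w^2 - 11*w - 30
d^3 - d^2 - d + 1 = (d - 1)^2*(d + 1)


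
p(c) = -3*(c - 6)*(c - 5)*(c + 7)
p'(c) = -3*(c - 6)*(c - 5) - 3*(c - 6)*(c + 7) - 3*(c - 5)*(c + 7) = -9*c^2 + 24*c + 141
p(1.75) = -362.58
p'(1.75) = 155.44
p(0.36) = -577.82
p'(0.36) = 148.47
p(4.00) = -66.00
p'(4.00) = 93.00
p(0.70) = -526.45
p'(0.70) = 153.39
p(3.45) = -123.91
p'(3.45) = 116.68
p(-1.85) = -830.79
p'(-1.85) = 65.80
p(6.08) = -3.39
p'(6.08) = -45.78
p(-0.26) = -665.80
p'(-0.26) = 134.15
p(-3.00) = -864.00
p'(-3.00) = -12.00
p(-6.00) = -396.00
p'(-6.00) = -327.00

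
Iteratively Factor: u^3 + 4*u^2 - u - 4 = (u - 1)*(u^2 + 5*u + 4) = (u - 1)*(u + 1)*(u + 4)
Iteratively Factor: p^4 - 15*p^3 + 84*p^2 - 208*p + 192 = (p - 4)*(p^3 - 11*p^2 + 40*p - 48) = (p - 4)^2*(p^2 - 7*p + 12) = (p - 4)^3*(p - 3)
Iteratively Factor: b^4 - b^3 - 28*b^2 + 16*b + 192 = (b - 4)*(b^3 + 3*b^2 - 16*b - 48) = (b - 4)*(b + 4)*(b^2 - b - 12) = (b - 4)^2*(b + 4)*(b + 3)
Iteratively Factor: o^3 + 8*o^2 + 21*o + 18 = (o + 3)*(o^2 + 5*o + 6) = (o + 3)^2*(o + 2)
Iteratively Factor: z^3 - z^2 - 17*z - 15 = (z - 5)*(z^2 + 4*z + 3) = (z - 5)*(z + 3)*(z + 1)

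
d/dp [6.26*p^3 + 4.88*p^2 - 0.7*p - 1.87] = 18.78*p^2 + 9.76*p - 0.7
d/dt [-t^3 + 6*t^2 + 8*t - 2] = -3*t^2 + 12*t + 8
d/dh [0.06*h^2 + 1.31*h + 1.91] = 0.12*h + 1.31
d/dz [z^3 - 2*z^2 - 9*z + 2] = 3*z^2 - 4*z - 9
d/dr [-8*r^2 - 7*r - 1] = -16*r - 7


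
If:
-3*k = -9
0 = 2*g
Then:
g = 0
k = 3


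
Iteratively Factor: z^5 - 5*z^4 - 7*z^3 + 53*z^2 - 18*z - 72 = (z + 3)*(z^4 - 8*z^3 + 17*z^2 + 2*z - 24) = (z - 2)*(z + 3)*(z^3 - 6*z^2 + 5*z + 12) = (z - 3)*(z - 2)*(z + 3)*(z^2 - 3*z - 4) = (z - 3)*(z - 2)*(z + 1)*(z + 3)*(z - 4)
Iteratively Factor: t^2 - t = (t - 1)*(t)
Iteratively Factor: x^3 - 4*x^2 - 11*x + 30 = (x + 3)*(x^2 - 7*x + 10) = (x - 2)*(x + 3)*(x - 5)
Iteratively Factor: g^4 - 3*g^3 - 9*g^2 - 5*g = (g + 1)*(g^3 - 4*g^2 - 5*g) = (g - 5)*(g + 1)*(g^2 + g) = g*(g - 5)*(g + 1)*(g + 1)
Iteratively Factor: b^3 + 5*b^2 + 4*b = (b + 1)*(b^2 + 4*b) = (b + 1)*(b + 4)*(b)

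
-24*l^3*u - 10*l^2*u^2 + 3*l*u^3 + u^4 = u*(-3*l + u)*(2*l + u)*(4*l + u)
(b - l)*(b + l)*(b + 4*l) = b^3 + 4*b^2*l - b*l^2 - 4*l^3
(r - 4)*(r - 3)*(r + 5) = r^3 - 2*r^2 - 23*r + 60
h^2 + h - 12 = (h - 3)*(h + 4)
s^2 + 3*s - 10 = (s - 2)*(s + 5)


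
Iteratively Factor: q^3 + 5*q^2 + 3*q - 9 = (q - 1)*(q^2 + 6*q + 9) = (q - 1)*(q + 3)*(q + 3)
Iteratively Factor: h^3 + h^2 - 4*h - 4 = (h + 2)*(h^2 - h - 2) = (h + 1)*(h + 2)*(h - 2)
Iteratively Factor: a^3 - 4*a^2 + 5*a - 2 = (a - 1)*(a^2 - 3*a + 2) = (a - 1)^2*(a - 2)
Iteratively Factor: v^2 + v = (v + 1)*(v)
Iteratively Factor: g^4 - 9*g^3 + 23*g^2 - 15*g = (g - 3)*(g^3 - 6*g^2 + 5*g) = (g - 5)*(g - 3)*(g^2 - g) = g*(g - 5)*(g - 3)*(g - 1)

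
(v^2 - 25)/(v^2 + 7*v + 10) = (v - 5)/(v + 2)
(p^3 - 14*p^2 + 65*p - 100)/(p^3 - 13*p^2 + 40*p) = (p^2 - 9*p + 20)/(p*(p - 8))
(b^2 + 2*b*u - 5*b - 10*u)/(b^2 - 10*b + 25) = (b + 2*u)/(b - 5)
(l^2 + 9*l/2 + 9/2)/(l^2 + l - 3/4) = 2*(l + 3)/(2*l - 1)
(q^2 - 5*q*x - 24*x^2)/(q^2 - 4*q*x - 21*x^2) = (-q + 8*x)/(-q + 7*x)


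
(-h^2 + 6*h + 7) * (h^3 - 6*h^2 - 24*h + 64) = -h^5 + 12*h^4 - 5*h^3 - 250*h^2 + 216*h + 448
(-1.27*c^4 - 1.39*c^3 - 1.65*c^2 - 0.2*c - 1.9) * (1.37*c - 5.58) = -1.7399*c^5 + 5.1823*c^4 + 5.4957*c^3 + 8.933*c^2 - 1.487*c + 10.602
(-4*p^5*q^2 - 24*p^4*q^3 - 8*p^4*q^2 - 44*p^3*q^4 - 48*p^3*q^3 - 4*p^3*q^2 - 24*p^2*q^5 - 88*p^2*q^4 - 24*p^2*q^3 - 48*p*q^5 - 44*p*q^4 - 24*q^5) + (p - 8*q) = -4*p^5*q^2 - 24*p^4*q^3 - 8*p^4*q^2 - 44*p^3*q^4 - 48*p^3*q^3 - 4*p^3*q^2 - 24*p^2*q^5 - 88*p^2*q^4 - 24*p^2*q^3 - 48*p*q^5 - 44*p*q^4 + p - 24*q^5 - 8*q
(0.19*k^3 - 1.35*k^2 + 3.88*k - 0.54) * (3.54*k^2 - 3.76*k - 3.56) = 0.6726*k^5 - 5.4934*k^4 + 18.1348*k^3 - 11.6944*k^2 - 11.7824*k + 1.9224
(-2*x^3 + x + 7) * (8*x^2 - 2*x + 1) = -16*x^5 + 4*x^4 + 6*x^3 + 54*x^2 - 13*x + 7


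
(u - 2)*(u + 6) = u^2 + 4*u - 12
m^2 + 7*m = m*(m + 7)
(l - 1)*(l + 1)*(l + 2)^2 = l^4 + 4*l^3 + 3*l^2 - 4*l - 4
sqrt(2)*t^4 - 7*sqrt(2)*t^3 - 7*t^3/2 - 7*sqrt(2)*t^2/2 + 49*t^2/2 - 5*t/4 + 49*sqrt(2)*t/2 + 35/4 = (t - 7)*(t - 5*sqrt(2)/2)*(t + sqrt(2)/2)*(sqrt(2)*t + 1/2)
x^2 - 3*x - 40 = (x - 8)*(x + 5)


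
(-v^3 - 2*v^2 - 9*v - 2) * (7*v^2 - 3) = -7*v^5 - 14*v^4 - 60*v^3 - 8*v^2 + 27*v + 6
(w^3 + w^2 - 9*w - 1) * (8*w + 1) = 8*w^4 + 9*w^3 - 71*w^2 - 17*w - 1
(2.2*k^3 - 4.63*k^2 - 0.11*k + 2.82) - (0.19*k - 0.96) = 2.2*k^3 - 4.63*k^2 - 0.3*k + 3.78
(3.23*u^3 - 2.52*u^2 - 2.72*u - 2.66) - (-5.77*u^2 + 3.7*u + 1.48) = 3.23*u^3 + 3.25*u^2 - 6.42*u - 4.14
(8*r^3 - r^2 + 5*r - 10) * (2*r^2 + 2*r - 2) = 16*r^5 + 14*r^4 - 8*r^3 - 8*r^2 - 30*r + 20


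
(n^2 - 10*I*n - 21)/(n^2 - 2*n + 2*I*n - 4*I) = (n^2 - 10*I*n - 21)/(n^2 + 2*n*(-1 + I) - 4*I)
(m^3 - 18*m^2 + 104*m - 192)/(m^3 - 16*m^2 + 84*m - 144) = (m - 8)/(m - 6)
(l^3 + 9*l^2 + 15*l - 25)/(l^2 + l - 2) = (l^2 + 10*l + 25)/(l + 2)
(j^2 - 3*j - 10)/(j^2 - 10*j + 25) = (j + 2)/(j - 5)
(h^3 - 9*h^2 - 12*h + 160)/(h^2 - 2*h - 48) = (h^2 - h - 20)/(h + 6)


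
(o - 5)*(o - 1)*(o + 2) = o^3 - 4*o^2 - 7*o + 10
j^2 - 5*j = j*(j - 5)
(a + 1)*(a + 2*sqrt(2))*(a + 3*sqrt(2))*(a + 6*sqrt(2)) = a^4 + a^3 + 11*sqrt(2)*a^3 + 11*sqrt(2)*a^2 + 72*a^2 + 72*a + 72*sqrt(2)*a + 72*sqrt(2)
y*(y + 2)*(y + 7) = y^3 + 9*y^2 + 14*y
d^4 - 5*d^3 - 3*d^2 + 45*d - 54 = (d - 3)^2*(d - 2)*(d + 3)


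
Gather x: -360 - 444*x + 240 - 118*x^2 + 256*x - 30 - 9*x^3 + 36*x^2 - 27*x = -9*x^3 - 82*x^2 - 215*x - 150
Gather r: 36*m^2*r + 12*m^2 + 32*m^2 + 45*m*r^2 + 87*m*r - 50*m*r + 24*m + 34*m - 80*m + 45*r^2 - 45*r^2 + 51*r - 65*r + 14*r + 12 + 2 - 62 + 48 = 44*m^2 + 45*m*r^2 - 22*m + r*(36*m^2 + 37*m)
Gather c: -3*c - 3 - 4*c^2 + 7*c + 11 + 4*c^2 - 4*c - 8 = 0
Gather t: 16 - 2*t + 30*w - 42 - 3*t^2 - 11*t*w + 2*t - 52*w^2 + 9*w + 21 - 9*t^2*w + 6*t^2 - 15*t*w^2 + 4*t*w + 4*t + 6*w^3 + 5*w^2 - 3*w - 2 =t^2*(3 - 9*w) + t*(-15*w^2 - 7*w + 4) + 6*w^3 - 47*w^2 + 36*w - 7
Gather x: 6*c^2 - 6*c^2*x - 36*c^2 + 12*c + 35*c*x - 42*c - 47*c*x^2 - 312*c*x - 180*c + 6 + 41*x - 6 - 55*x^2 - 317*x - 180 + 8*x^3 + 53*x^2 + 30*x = -30*c^2 - 210*c + 8*x^3 + x^2*(-47*c - 2) + x*(-6*c^2 - 277*c - 246) - 180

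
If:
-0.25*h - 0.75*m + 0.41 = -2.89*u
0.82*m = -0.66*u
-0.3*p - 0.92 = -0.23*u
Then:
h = 13.9746341463415*u + 1.64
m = -0.804878048780488*u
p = 0.766666666666667*u - 3.06666666666667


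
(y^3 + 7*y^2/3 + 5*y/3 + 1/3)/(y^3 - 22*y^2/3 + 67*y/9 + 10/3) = 3*(y^2 + 2*y + 1)/(3*y^2 - 23*y + 30)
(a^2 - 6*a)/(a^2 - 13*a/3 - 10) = 3*a/(3*a + 5)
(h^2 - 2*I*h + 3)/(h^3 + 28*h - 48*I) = (h^2 - 2*I*h + 3)/(h^3 + 28*h - 48*I)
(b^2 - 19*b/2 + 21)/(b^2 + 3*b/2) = (2*b^2 - 19*b + 42)/(b*(2*b + 3))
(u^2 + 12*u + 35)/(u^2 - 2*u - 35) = (u + 7)/(u - 7)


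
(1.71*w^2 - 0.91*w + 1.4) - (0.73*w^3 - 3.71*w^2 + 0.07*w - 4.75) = -0.73*w^3 + 5.42*w^2 - 0.98*w + 6.15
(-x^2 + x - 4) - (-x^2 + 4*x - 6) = 2 - 3*x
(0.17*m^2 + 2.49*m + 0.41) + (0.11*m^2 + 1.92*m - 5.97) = 0.28*m^2 + 4.41*m - 5.56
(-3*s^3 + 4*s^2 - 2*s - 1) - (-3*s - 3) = -3*s^3 + 4*s^2 + s + 2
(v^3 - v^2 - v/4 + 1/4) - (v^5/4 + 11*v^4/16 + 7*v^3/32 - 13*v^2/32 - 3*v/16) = -v^5/4 - 11*v^4/16 + 25*v^3/32 - 19*v^2/32 - v/16 + 1/4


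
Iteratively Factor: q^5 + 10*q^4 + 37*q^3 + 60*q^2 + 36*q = (q)*(q^4 + 10*q^3 + 37*q^2 + 60*q + 36) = q*(q + 2)*(q^3 + 8*q^2 + 21*q + 18) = q*(q + 2)*(q + 3)*(q^2 + 5*q + 6) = q*(q + 2)^2*(q + 3)*(q + 3)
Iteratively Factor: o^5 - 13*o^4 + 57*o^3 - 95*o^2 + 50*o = (o - 5)*(o^4 - 8*o^3 + 17*o^2 - 10*o) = o*(o - 5)*(o^3 - 8*o^2 + 17*o - 10) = o*(o - 5)^2*(o^2 - 3*o + 2) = o*(o - 5)^2*(o - 1)*(o - 2)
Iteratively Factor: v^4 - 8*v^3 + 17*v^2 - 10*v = (v - 2)*(v^3 - 6*v^2 + 5*v) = (v - 2)*(v - 1)*(v^2 - 5*v) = v*(v - 2)*(v - 1)*(v - 5)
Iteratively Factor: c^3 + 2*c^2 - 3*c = (c)*(c^2 + 2*c - 3) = c*(c + 3)*(c - 1)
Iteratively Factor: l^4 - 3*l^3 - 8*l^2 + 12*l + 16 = (l - 2)*(l^3 - l^2 - 10*l - 8) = (l - 2)*(l + 2)*(l^2 - 3*l - 4) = (l - 4)*(l - 2)*(l + 2)*(l + 1)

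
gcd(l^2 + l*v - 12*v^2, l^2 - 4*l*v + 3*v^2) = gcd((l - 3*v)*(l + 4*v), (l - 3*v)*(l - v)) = -l + 3*v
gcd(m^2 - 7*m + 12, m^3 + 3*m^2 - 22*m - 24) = m - 4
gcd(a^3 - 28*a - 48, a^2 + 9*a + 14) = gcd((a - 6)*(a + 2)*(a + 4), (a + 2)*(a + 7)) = a + 2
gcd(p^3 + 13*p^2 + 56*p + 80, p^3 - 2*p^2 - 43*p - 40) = p + 5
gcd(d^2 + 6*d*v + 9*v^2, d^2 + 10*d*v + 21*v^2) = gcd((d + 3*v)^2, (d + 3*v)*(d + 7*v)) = d + 3*v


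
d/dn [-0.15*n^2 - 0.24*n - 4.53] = -0.3*n - 0.24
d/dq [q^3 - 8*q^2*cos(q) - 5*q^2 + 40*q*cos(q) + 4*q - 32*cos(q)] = 8*q^2*sin(q) + 3*q^2 - 40*q*sin(q) - 16*q*cos(q) - 10*q + 32*sin(q) + 40*cos(q) + 4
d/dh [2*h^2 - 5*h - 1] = 4*h - 5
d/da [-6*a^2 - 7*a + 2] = -12*a - 7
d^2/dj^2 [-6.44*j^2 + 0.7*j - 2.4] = -12.8800000000000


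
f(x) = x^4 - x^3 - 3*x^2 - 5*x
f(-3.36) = 148.32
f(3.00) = 12.00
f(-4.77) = 581.82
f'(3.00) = 58.00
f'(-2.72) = -91.37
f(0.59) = -4.08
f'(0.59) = -8.76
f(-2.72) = 66.26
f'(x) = 4*x^3 - 3*x^2 - 6*x - 5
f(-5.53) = 1040.21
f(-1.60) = 10.97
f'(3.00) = 58.00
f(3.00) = 12.00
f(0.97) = -7.70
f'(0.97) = -9.99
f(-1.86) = 17.32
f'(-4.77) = -478.76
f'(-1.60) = -19.46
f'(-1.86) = -29.96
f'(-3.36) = -170.44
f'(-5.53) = -740.01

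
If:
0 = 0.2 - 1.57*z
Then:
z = 0.13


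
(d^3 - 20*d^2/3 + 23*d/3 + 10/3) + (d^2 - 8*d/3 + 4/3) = d^3 - 17*d^2/3 + 5*d + 14/3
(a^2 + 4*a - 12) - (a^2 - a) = 5*a - 12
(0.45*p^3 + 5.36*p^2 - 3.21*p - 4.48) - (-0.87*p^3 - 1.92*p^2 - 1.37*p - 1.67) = 1.32*p^3 + 7.28*p^2 - 1.84*p - 2.81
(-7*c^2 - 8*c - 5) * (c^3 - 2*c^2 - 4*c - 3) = -7*c^5 + 6*c^4 + 39*c^3 + 63*c^2 + 44*c + 15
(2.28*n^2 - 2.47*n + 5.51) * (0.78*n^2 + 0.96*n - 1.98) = 1.7784*n^4 + 0.262199999999999*n^3 - 2.5878*n^2 + 10.1802*n - 10.9098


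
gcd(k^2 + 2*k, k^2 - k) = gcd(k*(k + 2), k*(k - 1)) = k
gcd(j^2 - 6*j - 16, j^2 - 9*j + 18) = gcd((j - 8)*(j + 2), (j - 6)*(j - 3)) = 1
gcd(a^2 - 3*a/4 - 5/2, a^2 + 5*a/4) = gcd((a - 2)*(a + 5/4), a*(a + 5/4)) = a + 5/4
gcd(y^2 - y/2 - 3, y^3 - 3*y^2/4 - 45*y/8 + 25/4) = y - 2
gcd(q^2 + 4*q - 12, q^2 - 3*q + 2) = q - 2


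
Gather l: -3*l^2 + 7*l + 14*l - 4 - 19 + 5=-3*l^2 + 21*l - 18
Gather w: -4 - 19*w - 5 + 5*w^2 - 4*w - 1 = 5*w^2 - 23*w - 10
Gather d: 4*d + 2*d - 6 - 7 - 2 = 6*d - 15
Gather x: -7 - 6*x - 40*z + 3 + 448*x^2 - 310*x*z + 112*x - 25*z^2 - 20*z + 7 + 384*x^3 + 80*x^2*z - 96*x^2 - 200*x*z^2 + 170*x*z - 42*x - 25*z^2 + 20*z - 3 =384*x^3 + x^2*(80*z + 352) + x*(-200*z^2 - 140*z + 64) - 50*z^2 - 40*z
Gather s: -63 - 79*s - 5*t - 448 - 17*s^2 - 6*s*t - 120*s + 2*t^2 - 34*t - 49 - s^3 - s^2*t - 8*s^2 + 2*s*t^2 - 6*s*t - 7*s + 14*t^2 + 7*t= -s^3 + s^2*(-t - 25) + s*(2*t^2 - 12*t - 206) + 16*t^2 - 32*t - 560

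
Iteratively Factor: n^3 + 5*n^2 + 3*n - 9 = (n + 3)*(n^2 + 2*n - 3) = (n - 1)*(n + 3)*(n + 3)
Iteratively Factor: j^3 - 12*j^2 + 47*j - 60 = (j - 4)*(j^2 - 8*j + 15) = (j - 4)*(j - 3)*(j - 5)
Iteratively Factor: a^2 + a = (a)*(a + 1)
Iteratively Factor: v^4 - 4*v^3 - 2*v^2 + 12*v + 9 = (v + 1)*(v^3 - 5*v^2 + 3*v + 9) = (v - 3)*(v + 1)*(v^2 - 2*v - 3) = (v - 3)*(v + 1)^2*(v - 3)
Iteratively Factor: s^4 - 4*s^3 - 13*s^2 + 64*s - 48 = (s - 3)*(s^3 - s^2 - 16*s + 16) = (s - 3)*(s - 1)*(s^2 - 16) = (s - 3)*(s - 1)*(s + 4)*(s - 4)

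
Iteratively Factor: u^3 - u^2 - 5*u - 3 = (u + 1)*(u^2 - 2*u - 3) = (u - 3)*(u + 1)*(u + 1)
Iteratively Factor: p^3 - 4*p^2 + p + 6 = (p - 2)*(p^2 - 2*p - 3) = (p - 2)*(p + 1)*(p - 3)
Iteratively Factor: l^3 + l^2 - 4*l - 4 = (l + 1)*(l^2 - 4) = (l + 1)*(l + 2)*(l - 2)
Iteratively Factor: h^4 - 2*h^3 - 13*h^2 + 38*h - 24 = (h - 2)*(h^3 - 13*h + 12) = (h - 2)*(h + 4)*(h^2 - 4*h + 3) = (h - 2)*(h - 1)*(h + 4)*(h - 3)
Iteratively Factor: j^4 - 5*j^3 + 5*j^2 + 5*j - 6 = (j - 3)*(j^3 - 2*j^2 - j + 2) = (j - 3)*(j + 1)*(j^2 - 3*j + 2) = (j - 3)*(j - 1)*(j + 1)*(j - 2)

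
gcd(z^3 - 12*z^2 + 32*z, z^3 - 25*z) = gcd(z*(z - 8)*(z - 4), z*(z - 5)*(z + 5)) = z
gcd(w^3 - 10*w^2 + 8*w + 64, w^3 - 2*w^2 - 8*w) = w^2 - 2*w - 8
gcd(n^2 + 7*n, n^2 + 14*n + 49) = n + 7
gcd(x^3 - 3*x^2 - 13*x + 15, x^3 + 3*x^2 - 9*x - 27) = x + 3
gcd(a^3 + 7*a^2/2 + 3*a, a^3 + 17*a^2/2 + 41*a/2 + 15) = a^2 + 7*a/2 + 3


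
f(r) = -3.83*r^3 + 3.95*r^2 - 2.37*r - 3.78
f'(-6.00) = -463.41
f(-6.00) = 979.92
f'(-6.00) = -463.41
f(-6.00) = 979.92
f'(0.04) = -2.07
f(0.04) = -3.87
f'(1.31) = -11.74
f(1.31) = -8.72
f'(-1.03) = -22.70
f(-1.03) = 7.04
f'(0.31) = -1.03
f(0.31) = -4.25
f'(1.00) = -5.96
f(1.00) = -6.03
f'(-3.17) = -142.87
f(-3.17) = 165.43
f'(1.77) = -24.38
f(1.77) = -16.84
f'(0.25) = -1.11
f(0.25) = -4.19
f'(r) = -11.49*r^2 + 7.9*r - 2.37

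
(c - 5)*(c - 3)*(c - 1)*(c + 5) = c^4 - 4*c^3 - 22*c^2 + 100*c - 75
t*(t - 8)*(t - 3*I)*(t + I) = t^4 - 8*t^3 - 2*I*t^3 + 3*t^2 + 16*I*t^2 - 24*t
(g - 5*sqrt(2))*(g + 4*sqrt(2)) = g^2 - sqrt(2)*g - 40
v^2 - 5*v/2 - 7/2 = (v - 7/2)*(v + 1)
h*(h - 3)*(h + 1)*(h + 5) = h^4 + 3*h^3 - 13*h^2 - 15*h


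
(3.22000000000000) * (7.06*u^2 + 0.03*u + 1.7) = 22.7332*u^2 + 0.0966*u + 5.474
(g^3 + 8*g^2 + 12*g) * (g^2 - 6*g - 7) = g^5 + 2*g^4 - 43*g^3 - 128*g^2 - 84*g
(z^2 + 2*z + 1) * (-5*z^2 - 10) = -5*z^4 - 10*z^3 - 15*z^2 - 20*z - 10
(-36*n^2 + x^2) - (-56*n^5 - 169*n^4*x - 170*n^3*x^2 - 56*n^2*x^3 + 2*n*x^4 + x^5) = 56*n^5 + 169*n^4*x + 170*n^3*x^2 + 56*n^2*x^3 - 36*n^2 - 2*n*x^4 - x^5 + x^2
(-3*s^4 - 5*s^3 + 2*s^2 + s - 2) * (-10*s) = 30*s^5 + 50*s^4 - 20*s^3 - 10*s^2 + 20*s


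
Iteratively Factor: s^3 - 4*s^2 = (s)*(s^2 - 4*s) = s*(s - 4)*(s)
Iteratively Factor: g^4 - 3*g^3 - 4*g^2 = (g)*(g^3 - 3*g^2 - 4*g) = g*(g + 1)*(g^2 - 4*g) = g*(g - 4)*(g + 1)*(g)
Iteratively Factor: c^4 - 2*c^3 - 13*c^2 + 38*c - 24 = (c + 4)*(c^3 - 6*c^2 + 11*c - 6) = (c - 1)*(c + 4)*(c^2 - 5*c + 6) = (c - 2)*(c - 1)*(c + 4)*(c - 3)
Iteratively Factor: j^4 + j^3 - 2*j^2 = (j)*(j^3 + j^2 - 2*j) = j*(j - 1)*(j^2 + 2*j) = j*(j - 1)*(j + 2)*(j)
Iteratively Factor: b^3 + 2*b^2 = (b + 2)*(b^2) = b*(b + 2)*(b)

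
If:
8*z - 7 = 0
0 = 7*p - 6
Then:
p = 6/7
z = 7/8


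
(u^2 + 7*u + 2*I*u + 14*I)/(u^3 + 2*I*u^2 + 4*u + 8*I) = (u + 7)/(u^2 + 4)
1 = 1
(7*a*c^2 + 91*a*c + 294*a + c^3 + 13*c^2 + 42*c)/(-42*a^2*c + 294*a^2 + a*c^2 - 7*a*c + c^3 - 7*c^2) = (-c^2 - 13*c - 42)/(6*a*c - 42*a - c^2 + 7*c)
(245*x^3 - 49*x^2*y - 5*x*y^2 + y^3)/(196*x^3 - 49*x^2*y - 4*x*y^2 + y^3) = (5*x - y)/(4*x - y)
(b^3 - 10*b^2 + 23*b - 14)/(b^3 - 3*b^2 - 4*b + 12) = (b^2 - 8*b + 7)/(b^2 - b - 6)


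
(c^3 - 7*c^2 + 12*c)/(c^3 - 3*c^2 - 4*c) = (c - 3)/(c + 1)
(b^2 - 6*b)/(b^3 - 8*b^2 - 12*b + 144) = b/(b^2 - 2*b - 24)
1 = 1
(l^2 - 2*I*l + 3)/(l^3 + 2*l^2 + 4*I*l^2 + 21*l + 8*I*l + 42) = (l + I)/(l^2 + l*(2 + 7*I) + 14*I)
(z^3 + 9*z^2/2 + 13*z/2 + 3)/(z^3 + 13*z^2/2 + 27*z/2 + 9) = (z + 1)/(z + 3)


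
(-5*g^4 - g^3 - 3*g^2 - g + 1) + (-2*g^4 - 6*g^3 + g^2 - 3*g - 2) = -7*g^4 - 7*g^3 - 2*g^2 - 4*g - 1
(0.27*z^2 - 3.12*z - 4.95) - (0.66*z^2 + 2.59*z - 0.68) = -0.39*z^2 - 5.71*z - 4.27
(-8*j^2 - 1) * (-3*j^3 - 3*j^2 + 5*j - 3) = 24*j^5 + 24*j^4 - 37*j^3 + 27*j^2 - 5*j + 3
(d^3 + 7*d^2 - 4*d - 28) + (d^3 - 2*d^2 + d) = 2*d^3 + 5*d^2 - 3*d - 28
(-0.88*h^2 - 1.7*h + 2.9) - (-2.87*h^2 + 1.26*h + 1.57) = 1.99*h^2 - 2.96*h + 1.33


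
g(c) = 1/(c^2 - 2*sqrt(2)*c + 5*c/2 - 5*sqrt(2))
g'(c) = (-2*c - 5/2 + 2*sqrt(2))/(c^2 - 2*sqrt(2)*c + 5*c/2 - 5*sqrt(2))^2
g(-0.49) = -0.15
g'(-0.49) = 0.03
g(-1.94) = -0.37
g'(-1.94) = 0.59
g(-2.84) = 0.52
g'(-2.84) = 1.62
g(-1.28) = -0.20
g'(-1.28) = 0.11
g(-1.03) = -0.18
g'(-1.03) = 0.07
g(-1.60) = -0.25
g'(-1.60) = 0.22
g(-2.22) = -0.71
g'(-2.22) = 2.39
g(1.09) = -0.16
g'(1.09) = -0.05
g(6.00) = 0.04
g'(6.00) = -0.02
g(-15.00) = 0.00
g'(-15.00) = 0.00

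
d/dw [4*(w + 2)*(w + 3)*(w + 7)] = 12*w^2 + 96*w + 164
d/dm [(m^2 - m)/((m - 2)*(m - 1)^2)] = (2 - m^2)/(m^4 - 6*m^3 + 13*m^2 - 12*m + 4)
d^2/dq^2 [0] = 0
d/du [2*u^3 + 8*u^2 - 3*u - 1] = 6*u^2 + 16*u - 3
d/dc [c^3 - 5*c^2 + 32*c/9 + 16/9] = 3*c^2 - 10*c + 32/9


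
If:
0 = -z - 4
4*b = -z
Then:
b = 1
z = -4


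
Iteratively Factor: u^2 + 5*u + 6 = (u + 3)*(u + 2)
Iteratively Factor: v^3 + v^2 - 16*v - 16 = (v + 4)*(v^2 - 3*v - 4) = (v + 1)*(v + 4)*(v - 4)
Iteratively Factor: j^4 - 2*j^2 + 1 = (j + 1)*(j^3 - j^2 - j + 1) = (j - 1)*(j + 1)*(j^2 - 1) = (j - 1)*(j + 1)^2*(j - 1)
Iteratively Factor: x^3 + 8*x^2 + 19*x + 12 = (x + 3)*(x^2 + 5*x + 4) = (x + 3)*(x + 4)*(x + 1)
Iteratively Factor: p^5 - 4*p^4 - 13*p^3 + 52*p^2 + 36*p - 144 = (p - 3)*(p^4 - p^3 - 16*p^2 + 4*p + 48) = (p - 3)*(p + 2)*(p^3 - 3*p^2 - 10*p + 24) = (p - 3)*(p - 2)*(p + 2)*(p^2 - p - 12) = (p - 4)*(p - 3)*(p - 2)*(p + 2)*(p + 3)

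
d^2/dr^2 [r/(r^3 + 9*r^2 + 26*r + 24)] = 2*(r*(3*r^2 + 18*r + 26)^2 - (3*r^2 + 3*r*(r + 3) + 18*r + 26)*(r^3 + 9*r^2 + 26*r + 24))/(r^3 + 9*r^2 + 26*r + 24)^3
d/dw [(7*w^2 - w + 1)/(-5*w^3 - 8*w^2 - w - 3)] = (35*w^4 - 10*w^3 - 26*w + 4)/(25*w^6 + 80*w^5 + 74*w^4 + 46*w^3 + 49*w^2 + 6*w + 9)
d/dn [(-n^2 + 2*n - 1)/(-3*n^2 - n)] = (7*n^2 - 6*n - 1)/(n^2*(9*n^2 + 6*n + 1))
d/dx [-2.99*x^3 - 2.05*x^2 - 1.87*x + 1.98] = -8.97*x^2 - 4.1*x - 1.87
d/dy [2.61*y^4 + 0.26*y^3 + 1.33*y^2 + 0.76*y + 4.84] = 10.44*y^3 + 0.78*y^2 + 2.66*y + 0.76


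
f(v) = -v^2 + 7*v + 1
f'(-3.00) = 13.00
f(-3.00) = -29.00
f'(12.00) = -17.00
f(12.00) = -59.00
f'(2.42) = 2.16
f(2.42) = 12.08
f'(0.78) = 5.44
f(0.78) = 5.85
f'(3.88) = -0.76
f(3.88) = 13.11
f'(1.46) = 4.08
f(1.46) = 9.09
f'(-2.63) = 12.26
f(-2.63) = -24.33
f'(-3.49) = 13.98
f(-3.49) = -35.61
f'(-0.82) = 8.64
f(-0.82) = -5.41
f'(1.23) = 4.54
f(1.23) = 8.10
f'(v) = 7 - 2*v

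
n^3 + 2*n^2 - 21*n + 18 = (n - 3)*(n - 1)*(n + 6)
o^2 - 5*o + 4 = (o - 4)*(o - 1)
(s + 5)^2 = s^2 + 10*s + 25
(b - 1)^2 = b^2 - 2*b + 1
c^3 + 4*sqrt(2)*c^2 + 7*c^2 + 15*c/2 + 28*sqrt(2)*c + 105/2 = (c + 7)*(c + 3*sqrt(2)/2)*(c + 5*sqrt(2)/2)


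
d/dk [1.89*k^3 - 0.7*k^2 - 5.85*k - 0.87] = 5.67*k^2 - 1.4*k - 5.85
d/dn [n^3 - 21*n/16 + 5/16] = 3*n^2 - 21/16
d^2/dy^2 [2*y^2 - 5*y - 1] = 4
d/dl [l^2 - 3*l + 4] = 2*l - 3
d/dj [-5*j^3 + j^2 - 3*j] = -15*j^2 + 2*j - 3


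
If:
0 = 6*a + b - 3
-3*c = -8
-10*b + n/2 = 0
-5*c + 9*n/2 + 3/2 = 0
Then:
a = 1549/3240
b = 71/540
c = 8/3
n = 71/27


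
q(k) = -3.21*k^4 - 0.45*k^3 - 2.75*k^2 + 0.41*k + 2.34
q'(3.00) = -374.92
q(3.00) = -293.34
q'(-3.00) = 351.44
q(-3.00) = -271.50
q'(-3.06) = 372.50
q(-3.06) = -293.21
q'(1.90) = -102.98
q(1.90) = -51.73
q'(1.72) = -78.38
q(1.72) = -35.47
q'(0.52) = -4.62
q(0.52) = 1.51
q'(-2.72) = 263.77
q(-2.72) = -185.77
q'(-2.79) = 284.10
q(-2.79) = -204.94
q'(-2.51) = 208.75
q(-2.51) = -136.31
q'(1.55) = -59.17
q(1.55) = -23.84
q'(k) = -12.84*k^3 - 1.35*k^2 - 5.5*k + 0.41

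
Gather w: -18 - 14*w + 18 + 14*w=0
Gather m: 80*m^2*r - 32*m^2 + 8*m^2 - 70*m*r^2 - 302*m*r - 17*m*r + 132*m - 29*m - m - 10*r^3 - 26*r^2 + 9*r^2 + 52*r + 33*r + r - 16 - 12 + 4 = m^2*(80*r - 24) + m*(-70*r^2 - 319*r + 102) - 10*r^3 - 17*r^2 + 86*r - 24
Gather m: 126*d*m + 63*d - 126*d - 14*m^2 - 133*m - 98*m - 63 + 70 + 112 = -63*d - 14*m^2 + m*(126*d - 231) + 119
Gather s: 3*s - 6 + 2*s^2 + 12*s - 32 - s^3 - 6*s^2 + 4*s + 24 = -s^3 - 4*s^2 + 19*s - 14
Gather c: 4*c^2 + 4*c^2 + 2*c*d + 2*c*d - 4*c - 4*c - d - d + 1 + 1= 8*c^2 + c*(4*d - 8) - 2*d + 2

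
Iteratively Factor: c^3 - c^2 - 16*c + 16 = (c - 4)*(c^2 + 3*c - 4) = (c - 4)*(c + 4)*(c - 1)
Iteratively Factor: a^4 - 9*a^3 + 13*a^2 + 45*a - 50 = (a - 5)*(a^3 - 4*a^2 - 7*a + 10) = (a - 5)*(a + 2)*(a^2 - 6*a + 5) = (a - 5)*(a - 1)*(a + 2)*(a - 5)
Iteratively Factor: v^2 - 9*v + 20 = (v - 5)*(v - 4)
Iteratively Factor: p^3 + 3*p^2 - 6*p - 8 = (p + 4)*(p^2 - p - 2) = (p + 1)*(p + 4)*(p - 2)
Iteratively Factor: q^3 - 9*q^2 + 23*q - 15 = (q - 5)*(q^2 - 4*q + 3) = (q - 5)*(q - 3)*(q - 1)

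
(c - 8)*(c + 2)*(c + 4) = c^3 - 2*c^2 - 40*c - 64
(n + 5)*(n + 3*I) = n^2 + 5*n + 3*I*n + 15*I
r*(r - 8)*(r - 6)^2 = r^4 - 20*r^3 + 132*r^2 - 288*r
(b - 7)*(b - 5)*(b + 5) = b^3 - 7*b^2 - 25*b + 175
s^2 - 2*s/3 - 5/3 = (s - 5/3)*(s + 1)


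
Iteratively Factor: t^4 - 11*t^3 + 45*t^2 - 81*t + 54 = (t - 2)*(t^3 - 9*t^2 + 27*t - 27) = (t - 3)*(t - 2)*(t^2 - 6*t + 9) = (t - 3)^2*(t - 2)*(t - 3)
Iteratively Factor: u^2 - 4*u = (u)*(u - 4)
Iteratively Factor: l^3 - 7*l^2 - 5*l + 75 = (l + 3)*(l^2 - 10*l + 25) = (l - 5)*(l + 3)*(l - 5)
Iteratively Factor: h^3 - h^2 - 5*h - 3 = (h - 3)*(h^2 + 2*h + 1) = (h - 3)*(h + 1)*(h + 1)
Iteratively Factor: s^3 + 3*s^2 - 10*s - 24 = (s + 4)*(s^2 - s - 6) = (s - 3)*(s + 4)*(s + 2)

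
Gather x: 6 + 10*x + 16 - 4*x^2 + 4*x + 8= -4*x^2 + 14*x + 30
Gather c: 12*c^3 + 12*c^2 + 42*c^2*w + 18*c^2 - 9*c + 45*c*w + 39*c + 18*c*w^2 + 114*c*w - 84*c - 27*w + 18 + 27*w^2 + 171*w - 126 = 12*c^3 + c^2*(42*w + 30) + c*(18*w^2 + 159*w - 54) + 27*w^2 + 144*w - 108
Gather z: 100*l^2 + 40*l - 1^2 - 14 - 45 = 100*l^2 + 40*l - 60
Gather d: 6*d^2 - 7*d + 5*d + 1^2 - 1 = 6*d^2 - 2*d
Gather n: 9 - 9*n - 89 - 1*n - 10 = -10*n - 90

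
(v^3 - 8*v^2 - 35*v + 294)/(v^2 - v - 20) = (-v^3 + 8*v^2 + 35*v - 294)/(-v^2 + v + 20)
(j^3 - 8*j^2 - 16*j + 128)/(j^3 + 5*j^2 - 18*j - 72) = (j^2 - 4*j - 32)/(j^2 + 9*j + 18)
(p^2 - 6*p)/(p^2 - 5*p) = (p - 6)/(p - 5)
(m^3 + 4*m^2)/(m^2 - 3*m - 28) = m^2/(m - 7)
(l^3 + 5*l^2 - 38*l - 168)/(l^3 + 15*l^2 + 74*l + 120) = (l^2 + l - 42)/(l^2 + 11*l + 30)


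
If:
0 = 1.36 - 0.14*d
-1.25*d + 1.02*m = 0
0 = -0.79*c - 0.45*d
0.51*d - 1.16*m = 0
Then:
No Solution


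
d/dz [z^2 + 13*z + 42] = 2*z + 13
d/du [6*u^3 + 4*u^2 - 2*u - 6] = 18*u^2 + 8*u - 2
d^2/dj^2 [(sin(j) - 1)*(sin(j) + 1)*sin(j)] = (7 - 9*sin(j)^2)*sin(j)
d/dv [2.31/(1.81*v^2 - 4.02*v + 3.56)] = (9.2862 - 8.3622*v)/(1.81*v^2 - 4.02*v + 3.56)^2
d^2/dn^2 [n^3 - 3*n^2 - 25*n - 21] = 6*n - 6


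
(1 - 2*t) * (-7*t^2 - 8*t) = 14*t^3 + 9*t^2 - 8*t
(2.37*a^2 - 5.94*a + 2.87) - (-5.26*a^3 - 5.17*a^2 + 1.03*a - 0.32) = 5.26*a^3 + 7.54*a^2 - 6.97*a + 3.19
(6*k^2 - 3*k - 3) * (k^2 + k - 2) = 6*k^4 + 3*k^3 - 18*k^2 + 3*k + 6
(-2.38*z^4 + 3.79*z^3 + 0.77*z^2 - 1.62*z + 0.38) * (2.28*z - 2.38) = -5.4264*z^5 + 14.3056*z^4 - 7.2646*z^3 - 5.5262*z^2 + 4.722*z - 0.9044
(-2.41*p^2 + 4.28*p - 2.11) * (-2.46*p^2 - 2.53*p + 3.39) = 5.9286*p^4 - 4.4315*p^3 - 13.8077*p^2 + 19.8475*p - 7.1529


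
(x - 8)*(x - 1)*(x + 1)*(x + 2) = x^4 - 6*x^3 - 17*x^2 + 6*x + 16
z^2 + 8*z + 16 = (z + 4)^2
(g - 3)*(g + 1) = g^2 - 2*g - 3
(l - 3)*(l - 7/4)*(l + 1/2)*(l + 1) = l^4 - 13*l^3/4 - 11*l^2/8 + 11*l/2 + 21/8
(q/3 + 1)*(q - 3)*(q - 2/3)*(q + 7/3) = q^4/3 + 5*q^3/9 - 95*q^2/27 - 5*q + 14/3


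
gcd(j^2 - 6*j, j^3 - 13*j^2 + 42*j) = j^2 - 6*j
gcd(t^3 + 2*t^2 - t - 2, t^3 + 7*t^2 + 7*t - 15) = t - 1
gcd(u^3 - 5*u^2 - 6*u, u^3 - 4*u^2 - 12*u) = u^2 - 6*u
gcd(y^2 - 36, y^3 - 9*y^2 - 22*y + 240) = y - 6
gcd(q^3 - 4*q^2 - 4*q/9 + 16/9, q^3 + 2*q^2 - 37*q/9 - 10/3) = q + 2/3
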